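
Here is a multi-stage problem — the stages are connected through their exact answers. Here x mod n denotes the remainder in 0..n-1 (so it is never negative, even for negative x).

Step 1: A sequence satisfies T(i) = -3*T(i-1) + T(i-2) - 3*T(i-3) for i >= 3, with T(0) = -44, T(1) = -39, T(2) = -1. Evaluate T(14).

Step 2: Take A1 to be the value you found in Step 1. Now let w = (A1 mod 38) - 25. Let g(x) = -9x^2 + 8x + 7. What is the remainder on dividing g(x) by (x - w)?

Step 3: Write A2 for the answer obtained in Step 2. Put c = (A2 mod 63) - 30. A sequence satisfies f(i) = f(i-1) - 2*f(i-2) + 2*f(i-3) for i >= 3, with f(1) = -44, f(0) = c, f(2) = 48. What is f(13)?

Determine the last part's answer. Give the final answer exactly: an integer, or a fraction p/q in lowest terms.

-3026

Step 1: T(3) = -3*(-1) + 1*(-39) - 3*(-44) = 96; iterating: T(3)=96, T(4)=-172, T(5)=615, T(6)=-2305, T(7)=8046, T(8)=-28288, T(9)=99825, T(10)=-351901, T(11)=1240392, T(12)=-4372552, T(13)=15413751, T(14)=-54334981; answer -54334981
Step 2: A1 = -54334981; w = -22; remainder = value at the root: -9*(-22)^2 + 8*(-22)^1 + 7 = (-4356) + (-176) + (7) = -4525; answer -4525
Step 3: A2 = -4525; c = -19; f(3) = 1*(48) - 2*(-44) + 2*(-19) = 98; iterating: f(3)=98, f(4)=-86, f(5)=-186, f(6)=182, f(7)=382, f(8)=-354, f(9)=-754, f(10)=718, f(11)=1518, f(12)=-1426, f(13)=-3026; answer -3026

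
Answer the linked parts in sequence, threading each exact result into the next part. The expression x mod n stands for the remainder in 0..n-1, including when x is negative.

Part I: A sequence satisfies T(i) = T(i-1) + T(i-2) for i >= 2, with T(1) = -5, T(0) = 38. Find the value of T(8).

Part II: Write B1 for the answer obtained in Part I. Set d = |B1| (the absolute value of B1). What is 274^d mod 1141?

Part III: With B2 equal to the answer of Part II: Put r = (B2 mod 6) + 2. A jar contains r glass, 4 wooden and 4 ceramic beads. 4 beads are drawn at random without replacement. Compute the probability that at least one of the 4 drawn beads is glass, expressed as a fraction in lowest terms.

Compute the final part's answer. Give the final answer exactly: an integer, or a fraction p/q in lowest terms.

37/39

Part I: T(2) = 1*(-5) + 1*(38) = 33; iterating: T(2)=33, T(3)=28, T(4)=61, T(5)=89, T(6)=150, T(7)=239, T(8)=389; answer 389
Part II: B1 = 389; d = 389; squarings mod 1141: 274^1=274, 274^2=911, 274^4=414, 274^8=246, 274^16=43, 274^32=708, 274^64=365, 274^128=869, 274^256=960; 274^389 = 274^1 * 274^4 * 274^128 * 274^256 = 743 (mod 1141); answer 743
Part III: B2 = 743; r = 7; total draws C(15,4) = 1365; complement C(8,4) = 70; favorable 1365 - 70 = 1295; P = 37/39; answer 37/39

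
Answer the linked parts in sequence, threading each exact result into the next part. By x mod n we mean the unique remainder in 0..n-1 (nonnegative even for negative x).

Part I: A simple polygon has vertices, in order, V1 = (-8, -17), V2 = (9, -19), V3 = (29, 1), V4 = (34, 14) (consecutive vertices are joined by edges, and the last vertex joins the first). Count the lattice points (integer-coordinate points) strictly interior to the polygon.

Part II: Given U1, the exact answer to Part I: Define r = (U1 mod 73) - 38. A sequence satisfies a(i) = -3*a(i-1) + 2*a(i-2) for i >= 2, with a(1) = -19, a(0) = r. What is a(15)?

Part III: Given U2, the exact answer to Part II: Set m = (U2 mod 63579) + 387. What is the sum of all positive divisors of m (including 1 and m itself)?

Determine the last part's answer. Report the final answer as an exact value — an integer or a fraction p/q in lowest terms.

Part I: cross terms: (-8*-19 - 9*-17)=305, (9*1 - 29*-19)=560, (29*14 - 34*1)=372, (34*-17 - -8*14)=-466; twice the area = |771| = 771; area = 771/2; boundary points = 1 + 20 + 1 + 1 = 23; strictly interior points = area - boundary/2 + 1 = 375; answer 375
Part II: U1 = 375; r = -28; a(2) = -3*(-19) + 2*(-28) = 1; iterating: a(2)=1, a(3)=-41, a(4)=125, a(5)=-457, a(6)=1621, a(7)=-5777, a(8)=20573, a(9)=-73273, a(10)=260965, a(11)=-929441, a(12)=3310253, a(13)=-11789641, a(14)=41989429, a(15)=-149547569; answer -149547569
Part III: U2 = -149547569; m = 54205; 54205 = 5 * 37 * 293; sigma = (1 + 5) * (1 + 37) * (1 + 293) = 6 * 38 * 294 = 67032; answer 67032

67032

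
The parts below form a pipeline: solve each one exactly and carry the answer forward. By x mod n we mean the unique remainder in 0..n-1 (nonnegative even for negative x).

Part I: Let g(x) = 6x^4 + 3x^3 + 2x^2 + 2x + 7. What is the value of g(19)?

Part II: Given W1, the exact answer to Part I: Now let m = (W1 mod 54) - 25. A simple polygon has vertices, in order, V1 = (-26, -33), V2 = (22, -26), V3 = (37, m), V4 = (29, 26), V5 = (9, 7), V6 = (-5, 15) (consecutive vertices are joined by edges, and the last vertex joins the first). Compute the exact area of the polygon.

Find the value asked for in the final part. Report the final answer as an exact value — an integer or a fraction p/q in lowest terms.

Part I: 6*(19)^4 + 3*(19)^3 + 2*(19)^2 + 2*(19)^1 + 7 = (781926) + (20577) + (722) + (38) + (7) = 803270; answer 803270
Part II: W1 = 803270; m = -5; cross terms: (-26*-26 - 22*-33)=1402, (22*-5 - 37*-26)=852, (37*26 - 29*-5)=1107, (29*7 - 9*26)=-31, (9*15 - -5*7)=170, (-5*-33 - -26*15)=555; twice the area = |4055| = 4055; area = 4055/2; answer 4055/2

4055/2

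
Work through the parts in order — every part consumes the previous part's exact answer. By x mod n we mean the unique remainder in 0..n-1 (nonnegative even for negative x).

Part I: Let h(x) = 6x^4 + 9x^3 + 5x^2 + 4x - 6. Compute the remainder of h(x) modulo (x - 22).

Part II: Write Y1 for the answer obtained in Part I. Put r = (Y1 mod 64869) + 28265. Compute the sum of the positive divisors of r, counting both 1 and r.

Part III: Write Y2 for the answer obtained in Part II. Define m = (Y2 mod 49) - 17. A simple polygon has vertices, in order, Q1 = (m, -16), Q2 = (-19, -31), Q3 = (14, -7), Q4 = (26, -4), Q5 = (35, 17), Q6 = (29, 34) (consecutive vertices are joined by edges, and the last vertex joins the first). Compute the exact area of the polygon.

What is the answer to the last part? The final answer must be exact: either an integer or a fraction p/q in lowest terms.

Part I: remainder = value at the root: 6*(22)^4 + 9*(22)^3 + 5*(22)^2 + 4*(22)^1 - 6 = (1405536) + (95832) + (2420) + (88) + (-6) = 1503870; answer 1503870
Part II: Y1 = 1503870; r = 40148; 40148 = 2^2 * 10037; sigma = (1 + 2 + 4) * (1 + 10037) = 7 * 10038 = 70266; answer 70266
Part III: Y2 = 70266; m = -17; cross terms: (-17*-31 - -19*-16)=223, (-19*-7 - 14*-31)=567, (14*-4 - 26*-7)=126, (26*17 - 35*-4)=582, (35*34 - 29*17)=697, (29*-16 - -17*34)=114; twice the area = |2309| = 2309; area = 2309/2; answer 2309/2

2309/2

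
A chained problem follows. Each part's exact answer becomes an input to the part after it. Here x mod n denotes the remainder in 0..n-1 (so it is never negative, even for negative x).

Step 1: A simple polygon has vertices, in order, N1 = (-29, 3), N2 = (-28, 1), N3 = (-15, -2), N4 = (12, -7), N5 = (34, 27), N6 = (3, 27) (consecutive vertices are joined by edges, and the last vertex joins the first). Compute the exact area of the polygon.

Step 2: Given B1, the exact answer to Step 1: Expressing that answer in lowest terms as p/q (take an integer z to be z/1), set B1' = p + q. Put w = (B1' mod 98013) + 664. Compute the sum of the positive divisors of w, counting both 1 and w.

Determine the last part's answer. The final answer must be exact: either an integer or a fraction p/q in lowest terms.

3780

Step 1: cross terms: (-29*1 - -28*3)=55, (-28*-2 - -15*1)=71, (-15*-7 - 12*-2)=129, (12*27 - 34*-7)=562, (34*27 - 3*27)=837, (3*3 - -29*27)=792; twice the area = |2446| = 2446; area = 1223; answer 1223
Step 2: B1 = 1223; threaded value p + q = 1224; w = 1888; 1888 = 2^5 * 59; sigma = (1 + 2 + 4 + 8 + 16 + 32) * (1 + 59) = 63 * 60 = 3780; answer 3780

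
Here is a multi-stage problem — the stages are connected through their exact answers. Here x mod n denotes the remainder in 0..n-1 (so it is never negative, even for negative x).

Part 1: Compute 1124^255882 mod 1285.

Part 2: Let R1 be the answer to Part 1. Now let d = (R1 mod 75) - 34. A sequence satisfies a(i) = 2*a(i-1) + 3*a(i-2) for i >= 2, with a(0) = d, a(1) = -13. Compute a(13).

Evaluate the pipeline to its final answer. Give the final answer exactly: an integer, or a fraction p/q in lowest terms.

Part 1: squarings mod 1285: 1124^1=1124, 1124^2=221, 1124^4=11, 1124^8=121, 1124^16=506, 1124^32=321, 1124^64=241, 1124^128=256, 1124^256=1, 1124^512=1, 1124^1024=1, 1124^2048=1, 1124^4096=1, 1124^8192=1, 1124^16384=1, 1124^32768=1, 1124^65536=1, 1124^131072=1; 1124^255882 = 1124^2 * 1124^8 * 1124^128 * 1124^256 * 1124^512 * 1124^1024 * 1124^8192 * 1124^16384 * 1124^32768 * 1124^65536 * 1124^131072 = 501 (mod 1285); answer 501
Part 2: R1 = 501; d = 17; a(2) = 2*(-13) + 3*(17) = 25; iterating: a(2)=25, a(3)=11, a(4)=97, a(5)=227, a(6)=745, a(7)=2171, a(8)=6577, a(9)=19667, a(10)=59065, a(11)=177131, a(12)=531457, a(13)=1594307; answer 1594307

1594307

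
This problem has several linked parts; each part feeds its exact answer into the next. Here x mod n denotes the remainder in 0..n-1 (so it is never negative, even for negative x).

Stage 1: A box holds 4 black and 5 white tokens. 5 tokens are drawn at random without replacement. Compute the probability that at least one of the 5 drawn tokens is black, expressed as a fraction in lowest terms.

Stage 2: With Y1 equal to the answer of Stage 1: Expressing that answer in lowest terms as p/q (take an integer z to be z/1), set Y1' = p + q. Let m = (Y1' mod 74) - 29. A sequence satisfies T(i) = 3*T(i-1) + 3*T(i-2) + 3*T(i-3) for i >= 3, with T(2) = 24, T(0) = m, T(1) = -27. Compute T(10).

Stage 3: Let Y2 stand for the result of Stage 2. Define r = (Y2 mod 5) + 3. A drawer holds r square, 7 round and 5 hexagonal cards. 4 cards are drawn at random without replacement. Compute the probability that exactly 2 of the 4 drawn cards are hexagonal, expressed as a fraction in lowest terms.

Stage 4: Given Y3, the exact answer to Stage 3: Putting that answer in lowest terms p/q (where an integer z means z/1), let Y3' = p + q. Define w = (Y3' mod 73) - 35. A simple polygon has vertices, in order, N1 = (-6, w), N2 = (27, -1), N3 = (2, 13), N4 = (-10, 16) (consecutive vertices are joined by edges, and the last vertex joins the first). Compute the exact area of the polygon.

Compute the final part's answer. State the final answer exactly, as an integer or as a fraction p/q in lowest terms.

68

Stage 1: total draws C(9,5) = 126; complement C(5,5) = 1; favorable 126 - 1 = 125; P = 125/126; answer 125/126
Stage 2: Y1 = 125/126; threaded value p + q = 251; m = 0; T(3) = 3*(24) + 3*(-27) + 3*(0) = -9; iterating: T(3)=-9, T(4)=-36, T(5)=-63, T(6)=-324, T(7)=-1269, T(8)=-4968, T(9)=-19683, T(10)=-77760; answer -77760
Stage 3: Y2 = -77760; r = 3; total draws C(15,4) = 1365; favorable C(5,2)*C(10,2) = 450; P = 30/91; answer 30/91
Stage 4: Y3 = 30/91; threaded value p + q = 121; w = 13; cross terms: (-6*-1 - 27*13)=-345, (27*13 - 2*-1)=353, (2*16 - -10*13)=162, (-10*13 - -6*16)=-34; twice the area = |136| = 136; area = 68; answer 68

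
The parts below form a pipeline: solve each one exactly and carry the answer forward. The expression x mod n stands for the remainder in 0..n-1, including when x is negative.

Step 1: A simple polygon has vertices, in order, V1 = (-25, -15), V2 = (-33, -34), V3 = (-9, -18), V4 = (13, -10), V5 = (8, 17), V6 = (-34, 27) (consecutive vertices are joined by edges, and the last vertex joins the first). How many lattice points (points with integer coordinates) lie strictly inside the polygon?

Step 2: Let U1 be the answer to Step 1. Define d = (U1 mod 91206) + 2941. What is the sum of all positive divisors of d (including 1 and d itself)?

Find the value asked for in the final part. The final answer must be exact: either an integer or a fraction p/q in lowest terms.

7296

Step 1: cross terms: (-25*-34 - -33*-15)=355, (-33*-18 - -9*-34)=288, (-9*-10 - 13*-18)=324, (13*17 - 8*-10)=301, (8*27 - -34*17)=794, (-34*-15 - -25*27)=1185; twice the area = |3247| = 3247; area = 3247/2; boundary points = 1 + 8 + 2 + 1 + 2 + 3 = 17; strictly interior points = area - boundary/2 + 1 = 1616; answer 1616
Step 2: U1 = 1616; d = 4557; 4557 = 3 * 7^2 * 31; sigma = (1 + 3) * (1 + 7 + 49) * (1 + 31) = 4 * 57 * 32 = 7296; answer 7296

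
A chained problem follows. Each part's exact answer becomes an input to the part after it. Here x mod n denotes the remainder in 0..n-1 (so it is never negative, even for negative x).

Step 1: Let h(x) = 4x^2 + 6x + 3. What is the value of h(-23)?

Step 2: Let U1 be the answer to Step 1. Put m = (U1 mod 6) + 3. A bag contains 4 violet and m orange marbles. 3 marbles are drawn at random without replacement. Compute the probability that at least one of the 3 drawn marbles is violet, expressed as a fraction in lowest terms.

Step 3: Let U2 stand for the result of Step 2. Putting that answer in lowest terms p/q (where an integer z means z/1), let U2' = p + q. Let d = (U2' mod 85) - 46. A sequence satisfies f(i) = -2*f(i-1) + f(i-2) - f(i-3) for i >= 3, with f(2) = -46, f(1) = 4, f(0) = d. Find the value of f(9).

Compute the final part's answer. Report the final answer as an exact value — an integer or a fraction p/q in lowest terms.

30328

Step 1: 4*(-23)^2 + 6*(-23)^1 + 3 = (2116) + (-138) + (3) = 1981; answer 1981
Step 2: U1 = 1981; m = 4; total draws C(8,3) = 56; complement C(4,3) = 4; favorable 56 - 4 = 52; P = 13/14; answer 13/14
Step 3: U2 = 13/14; threaded value p + q = 27; d = -19; f(3) = -2*(-46) + 1*(4) - 1*(-19) = 115; iterating: f(3)=115, f(4)=-280, f(5)=721, f(6)=-1837, f(7)=4675, f(8)=-11908, f(9)=30328; answer 30328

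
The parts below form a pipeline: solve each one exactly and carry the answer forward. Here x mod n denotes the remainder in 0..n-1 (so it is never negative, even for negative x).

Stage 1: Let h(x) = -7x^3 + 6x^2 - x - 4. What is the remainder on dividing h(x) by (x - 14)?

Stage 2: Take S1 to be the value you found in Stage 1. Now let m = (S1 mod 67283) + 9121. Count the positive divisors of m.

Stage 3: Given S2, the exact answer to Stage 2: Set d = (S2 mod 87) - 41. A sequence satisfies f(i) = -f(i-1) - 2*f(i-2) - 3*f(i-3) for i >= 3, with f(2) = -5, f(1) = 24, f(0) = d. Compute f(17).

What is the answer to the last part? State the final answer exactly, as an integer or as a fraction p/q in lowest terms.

-16500

Stage 1: remainder = value at the root: -7*(14)^3 + 6*(14)^2 - 1*(14)^1 - 4 = (-19208) + (1176) + (-14) + (-4) = -18050; answer -18050
Stage 2: S1 = -18050; m = 58354; 58354 = 2 * 163 * 179; number of divisors = (1+1) * (1+1) * (1+1) = 8; answer 8
Stage 3: S2 = 8; d = -33; f(3) = -1*(-5) - 2*(24) - 3*(-33) = 56; iterating: f(3)=56, f(4)=-118, f(5)=21, f(6)=47, f(7)=265, f(8)=-422, f(9)=-249, f(10)=298, f(11)=1466, f(12)=-1315, f(13)=-2511, f(14)=743, f(15)=8224, f(16)=-2177, f(17)=-16500; answer -16500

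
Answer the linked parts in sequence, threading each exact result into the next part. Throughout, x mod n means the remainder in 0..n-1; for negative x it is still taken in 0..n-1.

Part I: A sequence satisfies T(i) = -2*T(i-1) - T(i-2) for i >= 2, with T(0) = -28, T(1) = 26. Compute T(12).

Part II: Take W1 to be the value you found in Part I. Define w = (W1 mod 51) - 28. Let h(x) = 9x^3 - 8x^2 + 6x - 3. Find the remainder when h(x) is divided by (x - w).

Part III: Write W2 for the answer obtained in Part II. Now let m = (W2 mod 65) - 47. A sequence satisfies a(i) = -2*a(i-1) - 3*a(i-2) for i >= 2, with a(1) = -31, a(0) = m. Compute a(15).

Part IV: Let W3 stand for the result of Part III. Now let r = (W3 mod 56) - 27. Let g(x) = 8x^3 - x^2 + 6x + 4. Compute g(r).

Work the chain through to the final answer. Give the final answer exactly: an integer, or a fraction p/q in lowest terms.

Part I: T(2) = -2*(26) - 1*(-28) = -24; iterating: T(2)=-24, T(3)=22, T(4)=-20, T(5)=18, T(6)=-16, T(7)=14, T(8)=-12, T(9)=10, T(10)=-8, T(11)=6, T(12)=-4; answer -4
Part II: W1 = -4; w = 19; remainder = value at the root: 9*(19)^3 - 8*(19)^2 + 6*(19)^1 - 3 = (61731) + (-2888) + (114) + (-3) = 58954; answer 58954
Part III: W2 = 58954; m = 17; a(2) = -2*(-31) - 3*(17) = 11; iterating: a(2)=11, a(3)=71, a(4)=-175, a(5)=137, a(6)=251, a(7)=-913, a(8)=1073, a(9)=593, a(10)=-4405, a(11)=7031, a(12)=-847, a(13)=-19399, a(14)=41339, a(15)=-24481; answer -24481
Part IV: W3 = -24481; r = 20; 8*(20)^3 - 1*(20)^2 + 6*(20)^1 + 4 = (64000) + (-400) + (120) + (4) = 63724; answer 63724

63724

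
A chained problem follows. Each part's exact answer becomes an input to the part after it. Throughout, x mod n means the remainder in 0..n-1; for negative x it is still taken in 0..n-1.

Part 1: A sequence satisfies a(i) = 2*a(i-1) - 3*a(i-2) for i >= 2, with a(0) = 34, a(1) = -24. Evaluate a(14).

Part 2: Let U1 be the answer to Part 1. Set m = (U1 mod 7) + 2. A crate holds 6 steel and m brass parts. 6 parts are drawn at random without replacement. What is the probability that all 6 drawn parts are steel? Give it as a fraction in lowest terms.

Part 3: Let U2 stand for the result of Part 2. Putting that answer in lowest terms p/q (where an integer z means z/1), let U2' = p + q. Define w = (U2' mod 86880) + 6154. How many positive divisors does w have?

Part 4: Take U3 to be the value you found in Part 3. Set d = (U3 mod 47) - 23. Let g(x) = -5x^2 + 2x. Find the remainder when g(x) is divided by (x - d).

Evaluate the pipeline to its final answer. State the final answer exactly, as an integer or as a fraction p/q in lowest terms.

Part 1: a(2) = 2*(-24) - 3*(34) = -150; iterating: a(2)=-150, a(3)=-228, a(4)=-6, a(5)=672, a(6)=1362, a(7)=708, a(8)=-2670, a(9)=-7464, a(10)=-6918, a(11)=8556, a(12)=37866, a(13)=50064, a(14)=-13470; answer -13470
Part 2: U1 = -13470; m = 7; total draws C(13,6) = 1716; favorable C(6,6) = 1; P = 1/1716; answer 1/1716
Part 3: U2 = 1/1716; threaded value p + q = 1717; w = 7871; 7871 = 17 * 463; number of divisors = (1+1) * (1+1) = 4; answer 4
Part 4: U3 = 4; d = -19; remainder = value at the root: -5*(-19)^2 + 2*(-19)^1 = (-1805) + (-38) = -1843; answer -1843

-1843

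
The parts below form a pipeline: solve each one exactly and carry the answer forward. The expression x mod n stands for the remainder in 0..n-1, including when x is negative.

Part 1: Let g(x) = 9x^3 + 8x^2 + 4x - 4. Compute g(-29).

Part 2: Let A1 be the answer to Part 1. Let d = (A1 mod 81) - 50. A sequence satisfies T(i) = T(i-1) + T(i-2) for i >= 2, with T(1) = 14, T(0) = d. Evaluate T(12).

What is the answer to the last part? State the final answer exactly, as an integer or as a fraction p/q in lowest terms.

Part 1: 9*(-29)^3 + 8*(-29)^2 + 4*(-29)^1 - 4 = (-219501) + (6728) + (-116) + (-4) = -212893; answer -212893
Part 2: A1 = -212893; d = 6; T(2) = 1*(14) + 1*(6) = 20; iterating: T(2)=20, T(3)=34, T(4)=54, T(5)=88, T(6)=142, T(7)=230, T(8)=372, T(9)=602, T(10)=974, T(11)=1576, T(12)=2550; answer 2550

2550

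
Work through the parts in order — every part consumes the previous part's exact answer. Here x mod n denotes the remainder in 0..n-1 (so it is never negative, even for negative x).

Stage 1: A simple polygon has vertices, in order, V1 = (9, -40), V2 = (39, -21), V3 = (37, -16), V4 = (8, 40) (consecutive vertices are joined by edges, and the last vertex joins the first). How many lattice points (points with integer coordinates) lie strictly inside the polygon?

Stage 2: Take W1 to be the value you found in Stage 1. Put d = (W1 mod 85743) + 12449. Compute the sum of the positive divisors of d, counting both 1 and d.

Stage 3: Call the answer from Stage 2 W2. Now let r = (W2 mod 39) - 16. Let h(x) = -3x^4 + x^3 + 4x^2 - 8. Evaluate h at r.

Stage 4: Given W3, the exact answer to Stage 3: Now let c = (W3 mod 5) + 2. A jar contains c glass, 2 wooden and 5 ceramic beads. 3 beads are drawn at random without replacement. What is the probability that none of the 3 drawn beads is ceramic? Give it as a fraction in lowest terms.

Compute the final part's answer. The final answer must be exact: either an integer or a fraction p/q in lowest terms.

7/44

Stage 1: cross terms: (9*-21 - 39*-40)=1371, (39*-16 - 37*-21)=153, (37*40 - 8*-16)=1608, (8*-40 - 9*40)=-680; twice the area = |2452| = 2452; area = 1226; boundary points = 1 + 1 + 1 + 1 = 4; strictly interior points = area - boundary/2 + 1 = 1225; answer 1225
Stage 2: W1 = 1225; d = 13674; 13674 = 2 * 3 * 43 * 53; sigma = (1 + 2) * (1 + 3) * (1 + 43) * (1 + 53) = 3 * 4 * 44 * 54 = 28512; answer 28512
Stage 3: W2 = 28512; r = -13; -3*(-13)^4 + 1*(-13)^3 + 4*(-13)^2 - 8 = (-85683) + (-2197) + (676) + (-8) = -87212; answer -87212
Stage 4: W3 = -87212; c = 5; total draws C(12,3) = 220; favorable C(7,3) = 35; P = 7/44; answer 7/44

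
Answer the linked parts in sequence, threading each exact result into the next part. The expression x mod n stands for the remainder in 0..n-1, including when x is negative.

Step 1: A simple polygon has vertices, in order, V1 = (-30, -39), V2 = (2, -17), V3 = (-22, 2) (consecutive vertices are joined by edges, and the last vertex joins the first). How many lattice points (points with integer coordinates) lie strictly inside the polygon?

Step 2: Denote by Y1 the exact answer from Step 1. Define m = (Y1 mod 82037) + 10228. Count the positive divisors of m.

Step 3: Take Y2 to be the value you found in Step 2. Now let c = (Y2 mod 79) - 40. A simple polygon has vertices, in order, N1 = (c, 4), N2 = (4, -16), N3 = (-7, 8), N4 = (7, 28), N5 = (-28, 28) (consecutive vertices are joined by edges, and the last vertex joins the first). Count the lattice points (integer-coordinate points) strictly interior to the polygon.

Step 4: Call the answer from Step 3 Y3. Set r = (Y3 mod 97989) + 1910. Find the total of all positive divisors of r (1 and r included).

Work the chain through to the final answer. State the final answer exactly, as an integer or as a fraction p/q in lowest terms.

5376

Step 1: cross terms: (-30*-17 - 2*-39)=588, (2*2 - -22*-17)=-370, (-22*-39 - -30*2)=918; twice the area = |1136| = 1136; area = 568; boundary points = 2 + 1 + 1 = 4; strictly interior points = area - boundary/2 + 1 = 567; answer 567
Step 2: Y1 = 567; m = 10795; 10795 = 5 * 17 * 127; number of divisors = (1+1) * (1+1) * (1+1) = 8; answer 8
Step 3: Y2 = 8; c = -32; cross terms: (-32*-16 - 4*4)=496, (4*8 - -7*-16)=-80, (-7*28 - 7*8)=-252, (7*28 - -28*28)=980, (-28*4 - -32*28)=784; twice the area = |1928| = 1928; area = 964; boundary points = 4 + 1 + 2 + 35 + 4 = 46; strictly interior points = area - boundary/2 + 1 = 942; answer 942
Step 4: Y3 = 942; r = 2852; 2852 = 2^2 * 23 * 31; sigma = (1 + 2 + 4) * (1 + 23) * (1 + 31) = 7 * 24 * 32 = 5376; answer 5376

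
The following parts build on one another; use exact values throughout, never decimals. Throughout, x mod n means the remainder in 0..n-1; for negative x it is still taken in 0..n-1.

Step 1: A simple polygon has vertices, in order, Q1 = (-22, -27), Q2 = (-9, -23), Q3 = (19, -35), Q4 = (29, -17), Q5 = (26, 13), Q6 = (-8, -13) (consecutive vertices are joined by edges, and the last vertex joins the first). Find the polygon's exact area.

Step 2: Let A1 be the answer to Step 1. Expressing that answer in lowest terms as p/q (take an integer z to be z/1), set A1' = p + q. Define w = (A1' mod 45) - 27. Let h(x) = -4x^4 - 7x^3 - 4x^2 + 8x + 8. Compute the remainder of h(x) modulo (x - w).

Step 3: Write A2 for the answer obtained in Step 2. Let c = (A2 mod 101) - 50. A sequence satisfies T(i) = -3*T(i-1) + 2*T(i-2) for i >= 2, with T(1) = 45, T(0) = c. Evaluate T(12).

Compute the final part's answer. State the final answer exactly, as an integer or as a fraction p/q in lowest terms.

-69858637

Step 1: cross terms: (-22*-23 - -9*-27)=263, (-9*-35 - 19*-23)=752, (19*-17 - 29*-35)=692, (29*13 - 26*-17)=819, (26*-13 - -8*13)=-234, (-8*-27 - -22*-13)=-70; twice the area = |2222| = 2222; area = 1111; answer 1111
Step 2: A1 = 1111; threaded value p + q = 1112; w = 5; remainder = value at the root: -4*(5)^4 - 7*(5)^3 - 4*(5)^2 + 8*(5)^1 + 8 = (-2500) + (-875) + (-100) + (40) + (8) = -3427; answer -3427
Step 3: A2 = -3427; c = -43; T(2) = -3*(45) + 2*(-43) = -221; iterating: T(2)=-221, T(3)=753, T(4)=-2701, T(5)=9609, T(6)=-34229, T(7)=121905, T(8)=-434173, T(9)=1546329, T(10)=-5507333, T(11)=19614657, T(12)=-69858637; answer -69858637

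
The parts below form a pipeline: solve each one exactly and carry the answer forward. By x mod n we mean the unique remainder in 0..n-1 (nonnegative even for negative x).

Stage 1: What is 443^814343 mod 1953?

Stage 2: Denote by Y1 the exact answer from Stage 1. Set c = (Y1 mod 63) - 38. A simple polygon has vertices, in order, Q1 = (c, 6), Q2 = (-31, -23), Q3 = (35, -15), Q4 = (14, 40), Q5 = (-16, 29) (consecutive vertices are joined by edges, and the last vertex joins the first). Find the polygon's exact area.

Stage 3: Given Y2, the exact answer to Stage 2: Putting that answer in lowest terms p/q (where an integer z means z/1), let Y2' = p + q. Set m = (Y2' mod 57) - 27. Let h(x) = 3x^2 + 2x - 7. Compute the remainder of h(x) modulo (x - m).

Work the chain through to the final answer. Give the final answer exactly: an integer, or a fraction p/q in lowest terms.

2574

Stage 1: squarings mod 1953: 443^1=443, 443^2=949, 443^4=268, 443^8=1516, 443^16=1528, 443^32=949, 443^64=268, 443^128=1516, 443^256=1528, 443^512=949, 443^1024=268, 443^2048=1516, 443^4096=1528, 443^8192=949, 443^16384=268, 443^32768=1516, 443^65536=1528, 443^131072=949, 443^262144=268, 443^524288=1516; 443^814343 = 443^1 * 443^2 * 443^4 * 443^256 * 443^1024 * 443^2048 * 443^8192 * 443^16384 * 443^262144 * 443^524288 = 1733 (mod 1953); answer 1733
Stage 2: Y1 = 1733; c = -6; cross terms: (-6*-23 - -31*6)=324, (-31*-15 - 35*-23)=1270, (35*40 - 14*-15)=1610, (14*29 - -16*40)=1046, (-16*6 - -6*29)=78; twice the area = |4328| = 4328; area = 2164; answer 2164
Stage 3: Y2 = 2164; threaded value p + q = 2165; m = 29; remainder = value at the root: 3*(29)^2 + 2*(29)^1 - 7 = (2523) + (58) + (-7) = 2574; answer 2574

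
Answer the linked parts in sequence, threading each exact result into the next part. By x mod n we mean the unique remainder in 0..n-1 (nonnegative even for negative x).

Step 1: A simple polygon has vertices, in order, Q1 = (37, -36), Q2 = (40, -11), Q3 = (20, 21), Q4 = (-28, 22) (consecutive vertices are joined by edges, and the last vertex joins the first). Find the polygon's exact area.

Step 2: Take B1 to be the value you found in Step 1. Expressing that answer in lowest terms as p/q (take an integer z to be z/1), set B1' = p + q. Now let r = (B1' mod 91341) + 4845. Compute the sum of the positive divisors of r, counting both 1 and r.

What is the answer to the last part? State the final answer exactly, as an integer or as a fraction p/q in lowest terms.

Step 1: cross terms: (37*-11 - 40*-36)=1033, (40*21 - 20*-11)=1060, (20*22 - -28*21)=1028, (-28*-36 - 37*22)=194; twice the area = |3315| = 3315; area = 3315/2; answer 3315/2
Step 2: B1 = 3315/2; threaded value p + q = 3317; r = 8162; 8162 = 2 * 7 * 11 * 53; sigma = (1 + 2) * (1 + 7) * (1 + 11) * (1 + 53) = 3 * 8 * 12 * 54 = 15552; answer 15552

15552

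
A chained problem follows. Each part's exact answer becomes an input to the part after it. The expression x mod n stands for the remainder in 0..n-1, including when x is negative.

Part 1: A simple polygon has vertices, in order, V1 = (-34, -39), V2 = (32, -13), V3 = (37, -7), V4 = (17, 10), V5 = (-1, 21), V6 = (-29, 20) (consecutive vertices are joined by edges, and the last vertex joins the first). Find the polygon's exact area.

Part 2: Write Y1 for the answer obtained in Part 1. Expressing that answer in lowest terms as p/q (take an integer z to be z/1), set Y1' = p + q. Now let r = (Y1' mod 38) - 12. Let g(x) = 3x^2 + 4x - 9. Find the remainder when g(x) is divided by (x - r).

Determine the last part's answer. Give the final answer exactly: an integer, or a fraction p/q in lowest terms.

1966

Part 1: cross terms: (-34*-13 - 32*-39)=1690, (32*-7 - 37*-13)=257, (37*10 - 17*-7)=489, (17*21 - -1*10)=367, (-1*20 - -29*21)=589, (-29*-39 - -34*20)=1811; twice the area = |5203| = 5203; area = 5203/2; answer 5203/2
Part 2: Y1 = 5203/2; threaded value p + q = 5205; r = 25; remainder = value at the root: 3*(25)^2 + 4*(25)^1 - 9 = (1875) + (100) + (-9) = 1966; answer 1966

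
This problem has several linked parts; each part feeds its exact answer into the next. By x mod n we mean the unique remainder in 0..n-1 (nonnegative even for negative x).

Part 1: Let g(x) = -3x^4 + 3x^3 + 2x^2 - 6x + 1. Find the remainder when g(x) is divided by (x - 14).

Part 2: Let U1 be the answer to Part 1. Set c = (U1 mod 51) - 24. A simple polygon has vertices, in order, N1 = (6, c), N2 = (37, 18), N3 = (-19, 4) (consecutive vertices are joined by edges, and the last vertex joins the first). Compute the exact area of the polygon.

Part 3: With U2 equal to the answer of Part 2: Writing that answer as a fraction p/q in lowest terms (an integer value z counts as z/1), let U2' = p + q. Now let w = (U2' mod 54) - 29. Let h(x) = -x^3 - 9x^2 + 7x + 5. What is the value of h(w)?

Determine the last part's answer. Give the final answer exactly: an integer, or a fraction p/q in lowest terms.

-13078

Part 1: remainder = value at the root: -3*(14)^4 + 3*(14)^3 + 2*(14)^2 - 6*(14)^1 + 1 = (-115248) + (8232) + (392) + (-84) + (1) = -106707; answer -106707
Part 2: U1 = -106707; c = 12; cross terms: (6*18 - 37*12)=-336, (37*4 - -19*18)=490, (-19*12 - 6*4)=-252; twice the area = |-98| = 98; area = 49; answer 49
Part 3: U2 = 49; threaded value p + q = 50; w = 21; -1*(21)^3 - 9*(21)^2 + 7*(21)^1 + 5 = (-9261) + (-3969) + (147) + (5) = -13078; answer -13078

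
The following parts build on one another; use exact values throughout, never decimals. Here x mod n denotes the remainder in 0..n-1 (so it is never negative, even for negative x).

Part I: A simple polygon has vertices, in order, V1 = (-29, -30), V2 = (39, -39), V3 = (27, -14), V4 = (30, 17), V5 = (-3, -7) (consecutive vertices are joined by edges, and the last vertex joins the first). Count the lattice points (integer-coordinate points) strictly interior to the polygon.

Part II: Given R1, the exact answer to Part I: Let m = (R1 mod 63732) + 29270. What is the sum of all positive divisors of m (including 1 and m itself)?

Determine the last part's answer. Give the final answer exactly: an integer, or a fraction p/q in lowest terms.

Part I: cross terms: (-29*-39 - 39*-30)=2301, (39*-14 - 27*-39)=507, (27*17 - 30*-14)=879, (30*-7 - -3*17)=-159, (-3*-30 - -29*-7)=-113; twice the area = |3415| = 3415; area = 3415/2; boundary points = 1 + 1 + 1 + 3 + 1 = 7; strictly interior points = area - boundary/2 + 1 = 1705; answer 1705
Part II: R1 = 1705; m = 30975; 30975 = 3 * 5^2 * 7 * 59; sigma = (1 + 3) * (1 + 5 + 25) * (1 + 7) * (1 + 59) = 4 * 31 * 8 * 60 = 59520; answer 59520

59520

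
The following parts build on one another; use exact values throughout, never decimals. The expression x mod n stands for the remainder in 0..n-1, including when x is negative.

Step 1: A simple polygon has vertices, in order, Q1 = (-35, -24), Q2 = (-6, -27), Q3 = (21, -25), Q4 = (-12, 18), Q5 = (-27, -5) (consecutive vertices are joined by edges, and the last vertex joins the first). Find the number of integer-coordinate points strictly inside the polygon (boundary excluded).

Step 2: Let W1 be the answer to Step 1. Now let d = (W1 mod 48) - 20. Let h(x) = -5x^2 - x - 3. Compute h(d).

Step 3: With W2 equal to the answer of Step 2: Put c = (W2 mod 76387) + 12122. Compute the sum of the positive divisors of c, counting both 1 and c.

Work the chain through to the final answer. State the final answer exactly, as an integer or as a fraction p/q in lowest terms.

Step 1: cross terms: (-35*-27 - -6*-24)=801, (-6*-25 - 21*-27)=717, (21*18 - -12*-25)=78, (-12*-5 - -27*18)=546, (-27*-24 - -35*-5)=473; twice the area = |2615| = 2615; area = 2615/2; boundary points = 1 + 1 + 1 + 1 + 1 = 5; strictly interior points = area - boundary/2 + 1 = 1306; answer 1306
Step 2: W1 = 1306; d = -10; -5*(-10)^2 - 1*(-10)^1 - 3 = (-500) + (10) + (-3) = -493; answer -493
Step 3: W2 = -493; c = 88016; 88016 = 2^4 * 5501; sigma = (1 + 2 + 4 + 8 + 16) * (1 + 5501) = 31 * 5502 = 170562; answer 170562

170562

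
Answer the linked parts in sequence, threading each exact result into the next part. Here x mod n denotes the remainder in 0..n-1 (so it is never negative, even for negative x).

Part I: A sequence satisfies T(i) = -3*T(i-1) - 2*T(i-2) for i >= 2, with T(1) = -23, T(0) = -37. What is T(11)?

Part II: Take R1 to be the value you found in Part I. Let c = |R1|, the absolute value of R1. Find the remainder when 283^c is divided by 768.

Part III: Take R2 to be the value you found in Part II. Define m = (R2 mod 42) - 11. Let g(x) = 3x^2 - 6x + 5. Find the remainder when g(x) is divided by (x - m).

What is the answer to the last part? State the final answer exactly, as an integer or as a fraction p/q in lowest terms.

509

Part I: T(2) = -3*(-23) - 2*(-37) = 143; iterating: T(2)=143, T(3)=-383, T(4)=863, T(5)=-1823, T(6)=3743, T(7)=-7583, T(8)=15263, T(9)=-30623, T(10)=61343, T(11)=-122783; answer -122783
Part II: R1 = -122783; c = 122783; squarings mod 768: 283^1=283, 283^2=217, 283^4=241, 283^8=481, 283^16=193, 283^32=385, 283^64=1, 283^128=1, 283^256=1, 283^512=1, 283^1024=1, 283^2048=1, 283^4096=1, 283^8192=1, 283^16384=1, 283^32768=1, 283^65536=1; 283^122783 = 283^1 * 283^2 * 283^4 * 283^8 * 283^16 * 283^128 * 283^256 * 283^512 * 283^1024 * 283^2048 * 283^4096 * 283^16384 * 283^32768 * 283^65536 = 403 (mod 768); answer 403
Part III: R2 = 403; m = 14; remainder = value at the root: 3*(14)^2 - 6*(14)^1 + 5 = (588) + (-84) + (5) = 509; answer 509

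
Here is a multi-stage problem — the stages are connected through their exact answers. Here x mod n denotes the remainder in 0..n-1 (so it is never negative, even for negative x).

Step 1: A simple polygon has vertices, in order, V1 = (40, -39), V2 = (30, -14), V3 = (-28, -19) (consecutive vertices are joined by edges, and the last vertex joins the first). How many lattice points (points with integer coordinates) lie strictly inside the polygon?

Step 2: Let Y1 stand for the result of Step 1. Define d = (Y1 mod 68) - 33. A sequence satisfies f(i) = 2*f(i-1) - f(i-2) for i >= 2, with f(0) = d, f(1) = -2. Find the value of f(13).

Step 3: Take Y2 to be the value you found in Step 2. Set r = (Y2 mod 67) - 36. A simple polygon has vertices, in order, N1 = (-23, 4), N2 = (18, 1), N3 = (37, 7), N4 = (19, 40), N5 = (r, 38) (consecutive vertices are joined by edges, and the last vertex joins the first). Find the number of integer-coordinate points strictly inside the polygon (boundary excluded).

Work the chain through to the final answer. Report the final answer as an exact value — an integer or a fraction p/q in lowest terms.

1251

Step 1: cross terms: (40*-14 - 30*-39)=610, (30*-19 - -28*-14)=-962, (-28*-39 - 40*-19)=1852; twice the area = |1500| = 1500; area = 750; boundary points = 5 + 1 + 4 = 10; strictly interior points = area - boundary/2 + 1 = 746; answer 746
Step 2: Y1 = 746; d = 33; f(2) = 2*(-2) - 1*(33) = -37; iterating: f(2)=-37, f(3)=-72, f(4)=-107, f(5)=-142, f(6)=-177, f(7)=-212, f(8)=-247, f(9)=-282, f(10)=-317, f(11)=-352, f(12)=-387, f(13)=-422; answer -422
Step 3: Y2 = -422; r = 11; cross terms: (-23*1 - 18*4)=-95, (18*7 - 37*1)=89, (37*40 - 19*7)=1347, (19*38 - 11*40)=282, (11*4 - -23*38)=918; twice the area = |2541| = 2541; area = 2541/2; boundary points = 1 + 1 + 3 + 2 + 34 = 41; strictly interior points = area - boundary/2 + 1 = 1251; answer 1251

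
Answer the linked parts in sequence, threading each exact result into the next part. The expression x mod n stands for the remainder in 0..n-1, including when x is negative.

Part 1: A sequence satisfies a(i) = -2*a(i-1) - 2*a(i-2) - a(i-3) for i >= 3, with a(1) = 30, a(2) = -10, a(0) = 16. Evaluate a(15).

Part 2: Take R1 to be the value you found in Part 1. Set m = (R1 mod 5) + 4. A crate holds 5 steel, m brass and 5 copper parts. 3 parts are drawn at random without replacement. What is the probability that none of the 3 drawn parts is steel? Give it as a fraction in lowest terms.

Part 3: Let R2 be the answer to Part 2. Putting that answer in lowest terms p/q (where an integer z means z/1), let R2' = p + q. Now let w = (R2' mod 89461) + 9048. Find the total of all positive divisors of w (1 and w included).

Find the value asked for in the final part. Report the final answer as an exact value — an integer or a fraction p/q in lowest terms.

9960

Part 1: a(3) = -2*(-10) - 2*(30) - 1*(16) = -56; iterating: a(3)=-56, a(4)=102, a(5)=-82, a(6)=16, a(7)=30, a(8)=-10, a(9)=-56, a(10)=102, a(11)=-82, a(12)=16, a(13)=30, a(14)=-10, a(15)=-56; answer -56
Part 2: R1 = -56; m = 8; total draws C(18,3) = 816; favorable C(13,3) = 286; P = 143/408; answer 143/408
Part 3: R2 = 143/408; threaded value p + q = 551; w = 9599; 9599 = 29 * 331; sigma = (1 + 29) * (1 + 331) = 30 * 332 = 9960; answer 9960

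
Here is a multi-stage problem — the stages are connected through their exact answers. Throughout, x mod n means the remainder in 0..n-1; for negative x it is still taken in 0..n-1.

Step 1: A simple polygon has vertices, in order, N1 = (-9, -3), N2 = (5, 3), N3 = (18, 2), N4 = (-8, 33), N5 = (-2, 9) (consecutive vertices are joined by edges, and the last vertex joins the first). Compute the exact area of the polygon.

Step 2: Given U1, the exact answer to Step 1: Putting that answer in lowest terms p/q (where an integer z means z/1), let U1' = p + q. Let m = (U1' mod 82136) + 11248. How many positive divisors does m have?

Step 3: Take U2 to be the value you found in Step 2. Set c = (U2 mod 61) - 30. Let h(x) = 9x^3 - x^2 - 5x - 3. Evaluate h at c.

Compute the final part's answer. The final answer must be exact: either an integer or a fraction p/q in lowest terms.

Step 1: cross terms: (-9*3 - 5*-3)=-12, (5*2 - 18*3)=-44, (18*33 - -8*2)=610, (-8*9 - -2*33)=-6, (-2*-3 - -9*9)=87; twice the area = |635| = 635; area = 635/2; answer 635/2
Step 2: U1 = 635/2; threaded value p + q = 637; m = 11885; 11885 = 5 * 2377; number of divisors = (1+1) * (1+1) = 4; answer 4
Step 3: U2 = 4; c = -26; 9*(-26)^3 - 1*(-26)^2 - 5*(-26)^1 - 3 = (-158184) + (-676) + (130) + (-3) = -158733; answer -158733

-158733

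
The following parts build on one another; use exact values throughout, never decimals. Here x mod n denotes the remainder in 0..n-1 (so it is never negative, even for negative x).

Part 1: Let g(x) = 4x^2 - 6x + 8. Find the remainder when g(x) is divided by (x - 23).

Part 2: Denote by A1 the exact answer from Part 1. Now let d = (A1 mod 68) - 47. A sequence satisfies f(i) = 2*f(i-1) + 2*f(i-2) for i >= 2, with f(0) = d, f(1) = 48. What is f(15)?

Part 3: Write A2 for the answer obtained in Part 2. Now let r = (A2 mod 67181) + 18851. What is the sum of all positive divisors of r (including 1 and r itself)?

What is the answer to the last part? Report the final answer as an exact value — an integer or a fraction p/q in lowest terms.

Part 1: remainder = value at the root: 4*(23)^2 - 6*(23)^1 + 8 = (2116) + (-138) + (8) = 1986; answer 1986
Part 2: A1 = 1986; d = -33; f(2) = 2*(48) + 2*(-33) = 30; iterating: f(2)=30, f(3)=156, f(4)=372, f(5)=1056, f(6)=2856, f(7)=7824, f(8)=21360, f(9)=58368, f(10)=159456, f(11)=435648, f(12)=1190208, f(13)=3251712, f(14)=8883840, f(15)=24271104; answer 24271104
Part 3: A2 = 24271104; r = 37614; 37614 = 2 * 3 * 6269; sigma = (1 + 2) * (1 + 3) * (1 + 6269) = 3 * 4 * 6270 = 75240; answer 75240

75240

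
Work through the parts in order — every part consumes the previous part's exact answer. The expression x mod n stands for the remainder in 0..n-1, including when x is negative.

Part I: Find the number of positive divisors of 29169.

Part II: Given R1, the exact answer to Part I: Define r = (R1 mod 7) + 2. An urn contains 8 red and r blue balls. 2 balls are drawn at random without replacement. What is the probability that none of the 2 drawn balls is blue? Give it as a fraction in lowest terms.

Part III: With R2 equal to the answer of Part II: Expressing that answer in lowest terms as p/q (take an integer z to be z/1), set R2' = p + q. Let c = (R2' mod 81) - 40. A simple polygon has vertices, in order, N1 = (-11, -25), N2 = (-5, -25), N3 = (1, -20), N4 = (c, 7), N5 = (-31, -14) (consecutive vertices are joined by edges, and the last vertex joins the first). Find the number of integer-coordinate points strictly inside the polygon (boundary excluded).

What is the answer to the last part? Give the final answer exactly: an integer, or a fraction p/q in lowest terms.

493

Part I: 29169 = 3^2 * 7 * 463; number of divisors = (2+1) * (1+1) * (1+1) = 12; answer 12
Part II: R1 = 12; r = 7; total draws C(15,2) = 105; favorable C(8,2) = 28; P = 4/15; answer 4/15
Part III: R2 = 4/15; threaded value p + q = 19; c = -21; cross terms: (-11*-25 - -5*-25)=150, (-5*-20 - 1*-25)=125, (1*7 - -21*-20)=-413, (-21*-14 - -31*7)=511, (-31*-25 - -11*-14)=621; twice the area = |994| = 994; area = 497; boundary points = 6 + 1 + 1 + 1 + 1 = 10; strictly interior points = area - boundary/2 + 1 = 493; answer 493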